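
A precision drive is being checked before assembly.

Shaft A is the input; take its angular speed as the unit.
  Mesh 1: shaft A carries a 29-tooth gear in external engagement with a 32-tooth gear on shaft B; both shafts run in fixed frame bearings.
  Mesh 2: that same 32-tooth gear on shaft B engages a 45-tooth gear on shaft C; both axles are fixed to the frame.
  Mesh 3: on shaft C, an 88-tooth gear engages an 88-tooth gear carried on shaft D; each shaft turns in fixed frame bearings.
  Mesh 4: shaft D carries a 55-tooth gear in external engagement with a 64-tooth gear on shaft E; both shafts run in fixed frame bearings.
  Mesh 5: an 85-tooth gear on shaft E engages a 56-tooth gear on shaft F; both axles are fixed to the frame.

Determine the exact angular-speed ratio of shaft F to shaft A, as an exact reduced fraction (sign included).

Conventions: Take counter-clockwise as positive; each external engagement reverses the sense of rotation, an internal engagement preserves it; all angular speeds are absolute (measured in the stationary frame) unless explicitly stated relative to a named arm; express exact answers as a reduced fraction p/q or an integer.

-27115/32256

class = fixed-axis compound train [5 meshes; 5 ratios multiply, 5 sense flips]
mesh 1 [29T→32T]: running ratio 29/32, sense −
mesh 2 [32T→45T]: running ratio 29/45, sense +
mesh 3 [88T→88T]: running ratio 29/45, sense −
mesh 4 [55T→64T]: running ratio 319/576, sense +
mesh 5 [85T→56T]: running ratio 27115/32256, sense −
ω_out/ω_in = -27115/32256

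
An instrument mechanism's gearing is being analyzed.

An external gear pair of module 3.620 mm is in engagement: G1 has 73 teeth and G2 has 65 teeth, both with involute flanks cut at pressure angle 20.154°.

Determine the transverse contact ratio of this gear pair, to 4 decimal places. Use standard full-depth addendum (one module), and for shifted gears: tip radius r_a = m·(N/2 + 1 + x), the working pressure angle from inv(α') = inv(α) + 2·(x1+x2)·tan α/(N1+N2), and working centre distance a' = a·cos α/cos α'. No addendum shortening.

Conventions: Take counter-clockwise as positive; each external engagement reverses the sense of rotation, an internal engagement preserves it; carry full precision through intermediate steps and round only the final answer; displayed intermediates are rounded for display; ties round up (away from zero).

class = single-mesh tooth geometry [involute pair 73T × 65T, m = 3.620]
base radii: r_b1 = 124.039673, r_b2 = 110.446284
tip radii: r_a1 = 135.750000, r_a2 = 121.270000
no profile shift: α' = α, a' = a
action lengths: √(r_a1²−r_b1²) = 55.156342, √(r_a2²−r_b2²) = 50.080248
base pitch p_b = π·m·cos α = 10.676223
CR = (55.156342 + 50.080248 − 249.780000·sin 20.15400°)/10.676223 = 1.796163
contact ratio ≈ 1.7962

1.7962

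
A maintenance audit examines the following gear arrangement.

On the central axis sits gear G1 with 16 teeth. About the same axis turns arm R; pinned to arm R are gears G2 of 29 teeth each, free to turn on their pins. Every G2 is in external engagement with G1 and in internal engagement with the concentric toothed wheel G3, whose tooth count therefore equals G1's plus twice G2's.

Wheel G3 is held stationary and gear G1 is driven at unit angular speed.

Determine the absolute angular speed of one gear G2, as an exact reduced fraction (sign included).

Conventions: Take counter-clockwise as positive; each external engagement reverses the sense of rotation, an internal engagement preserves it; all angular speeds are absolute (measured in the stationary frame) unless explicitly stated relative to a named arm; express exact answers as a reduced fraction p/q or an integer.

recognized (axles ride arm R): planetary set, 16/29/74 teeth
ring teeth: 16 + 2·29 = 74
16(ω_sun−ω_arm) = −74(ω_ring−ω_arm),  ω_ring = 0, ω_sun = 1
16(1−ω_arm) = −74(0−ω_arm)  ⇒  90·ω_arm = 16  ⇒  ω_arm = 8/45
sun–planet mesh: 16·(1−8/45) = −29·(ω_p−ω_arm)  ⇒  ω_p−ω_arm = -592/1305
ω_p = 8/45 − 592/1305 = -8/29
exact speed ratio = -8/29

-8/29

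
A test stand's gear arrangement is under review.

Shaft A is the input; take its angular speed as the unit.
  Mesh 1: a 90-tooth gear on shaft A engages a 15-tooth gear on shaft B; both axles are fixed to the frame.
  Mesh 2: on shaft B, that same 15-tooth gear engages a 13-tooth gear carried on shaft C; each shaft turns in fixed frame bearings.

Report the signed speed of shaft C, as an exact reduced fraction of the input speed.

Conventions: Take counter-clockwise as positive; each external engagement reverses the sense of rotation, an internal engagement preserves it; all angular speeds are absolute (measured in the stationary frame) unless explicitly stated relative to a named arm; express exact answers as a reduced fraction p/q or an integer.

90/13

2-mesh fixed-axis compound train (all bearings frame-fixed)
mesh 1 [90T→15T]: |ω|/ω_in = 1×90/15 = 6, sense flips to −
mesh 2 [15T→13T]: |ω|/ω_in = 6×15/13 = 90/13, sense flips to +
signed output speed (× input speed) = 90/13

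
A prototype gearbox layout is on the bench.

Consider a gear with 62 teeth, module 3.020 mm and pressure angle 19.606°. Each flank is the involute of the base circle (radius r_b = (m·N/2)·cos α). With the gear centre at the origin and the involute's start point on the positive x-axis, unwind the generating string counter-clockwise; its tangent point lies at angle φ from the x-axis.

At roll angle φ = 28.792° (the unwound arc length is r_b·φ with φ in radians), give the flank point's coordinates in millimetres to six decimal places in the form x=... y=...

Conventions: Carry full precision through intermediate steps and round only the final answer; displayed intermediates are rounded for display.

topology: single-mesh involute geometry — m = 3.020, N = 62
pitch radius r_p = m·N/2 = 3.020·62/2 = 93.620000
base radius r_b = r_p·cos α = 93.620000·cos 19.606° = 88.192130
roll angle φ = 28.792° = 0.50251520 rad
x = r_b·(cos φ + φ·sin φ) = 98.634165
y = r_b·(sin φ − φ·cos φ) = 3.637051

x=98.634165 y=3.637051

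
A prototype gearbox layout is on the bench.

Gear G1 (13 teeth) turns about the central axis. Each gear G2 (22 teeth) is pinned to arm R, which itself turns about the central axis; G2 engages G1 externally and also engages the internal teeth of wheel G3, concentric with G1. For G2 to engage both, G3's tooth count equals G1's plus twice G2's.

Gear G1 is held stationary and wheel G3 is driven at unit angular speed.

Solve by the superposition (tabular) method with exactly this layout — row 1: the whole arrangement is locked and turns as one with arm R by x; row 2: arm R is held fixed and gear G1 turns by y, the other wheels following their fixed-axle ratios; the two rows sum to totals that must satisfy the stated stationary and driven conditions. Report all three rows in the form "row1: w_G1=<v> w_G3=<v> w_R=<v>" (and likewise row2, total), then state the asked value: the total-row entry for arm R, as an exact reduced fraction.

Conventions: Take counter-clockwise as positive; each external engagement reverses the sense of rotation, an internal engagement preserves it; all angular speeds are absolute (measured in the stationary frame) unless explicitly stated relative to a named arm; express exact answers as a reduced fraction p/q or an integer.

row1: w_G1=57/70 w_G3=57/70 w_R=57/70
row2: w_G1=-57/70 w_G3=13/70 w_R=0
total: w_G1=0 w_G3=1 w_R=57/70
asked value: 57/70

topology: planetary set — G1 13T / G2 22T / G3 57T, arm = carrier (Willis)
row 1 — lock + rotate with arm: ω_sun = ω_ring = ω_arm = x
superposition row 2 [arm held]: sun y, ring −(13/57)·y, arm 0
boundary: total ω_sun = x + y = 0 and total ω_ring = x − (13/57)·y = 1  ⇒  y = -57/70, x = 57/70
row 2 ring = −(13/57)·(-57/70) = 13/70
totals (row 1 + row 2): sun 57/70 + (-57/70) = 0, ring 57/70 + 13/70 = 1, arm 57/70 + 0 = 57/70
asked cell (total, arm) = 57/70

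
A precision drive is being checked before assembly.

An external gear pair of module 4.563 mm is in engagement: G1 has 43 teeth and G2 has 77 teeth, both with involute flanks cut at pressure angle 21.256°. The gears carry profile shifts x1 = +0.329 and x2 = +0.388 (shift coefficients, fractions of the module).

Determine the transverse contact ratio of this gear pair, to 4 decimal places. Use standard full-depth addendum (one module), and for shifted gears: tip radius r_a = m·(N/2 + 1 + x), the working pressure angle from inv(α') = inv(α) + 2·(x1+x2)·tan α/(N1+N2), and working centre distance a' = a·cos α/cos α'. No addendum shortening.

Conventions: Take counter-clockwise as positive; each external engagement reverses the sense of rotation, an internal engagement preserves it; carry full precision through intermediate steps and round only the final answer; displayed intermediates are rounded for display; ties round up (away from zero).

topology: single-mesh involute geometry — m = 4.563, 43T/77T pair
base radii: r_b1 = 91.430442, r_b2 = 163.724280
tip radii: r_a1 = 104.168727, r_a2 = 182.008944
inv(α') = inv(21.256°) + 2·(+0.329+0.388)·tan α/(43+77) = 0.02266065  ⇒  α' = 22.87573°
a' = a·cos α / cos α' = 273.7800·cos 21.256°/cos 22.87573° = 276.935673
action lengths: √(r_a1²−r_b1²) = 49.915909, √(r_a2²−r_b2²) = 79.508590
base pitch p_b = π·m·cos α = 13.359870
CR = (49.915909 + 79.508590 − 276.935673·sin 22.87573°)/13.359870 = 1.629527
contact ratio ≈ 1.6295

1.6295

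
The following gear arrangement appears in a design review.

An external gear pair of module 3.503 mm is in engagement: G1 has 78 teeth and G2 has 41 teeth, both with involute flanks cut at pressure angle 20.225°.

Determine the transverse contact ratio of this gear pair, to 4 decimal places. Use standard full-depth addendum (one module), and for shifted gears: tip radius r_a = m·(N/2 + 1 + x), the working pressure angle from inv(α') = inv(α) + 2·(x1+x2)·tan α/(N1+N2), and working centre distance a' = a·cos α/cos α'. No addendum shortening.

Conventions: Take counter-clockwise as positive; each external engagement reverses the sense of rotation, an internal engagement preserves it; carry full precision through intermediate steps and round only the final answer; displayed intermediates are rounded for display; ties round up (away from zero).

1.7580

topology: single-mesh involute geometry — m = 3.503, 78T/41T pair
base radii: r_b1 = 128.193506, r_b2 = 67.383766
tip radii: r_a1 = 140.120000, r_a2 = 75.314500
no profile shift: α' = α, a' = a
action lengths: √(r_a1²−r_b1²) = 56.568892, √(r_a2²−r_b2²) = 33.640779
base pitch p_b = π·m·cos α = 10.326456
CR = (56.568892 + 33.640779 − 208.428500·sin 20.22500°)/10.326456 = 1.758042
contact ratio ≈ 1.7580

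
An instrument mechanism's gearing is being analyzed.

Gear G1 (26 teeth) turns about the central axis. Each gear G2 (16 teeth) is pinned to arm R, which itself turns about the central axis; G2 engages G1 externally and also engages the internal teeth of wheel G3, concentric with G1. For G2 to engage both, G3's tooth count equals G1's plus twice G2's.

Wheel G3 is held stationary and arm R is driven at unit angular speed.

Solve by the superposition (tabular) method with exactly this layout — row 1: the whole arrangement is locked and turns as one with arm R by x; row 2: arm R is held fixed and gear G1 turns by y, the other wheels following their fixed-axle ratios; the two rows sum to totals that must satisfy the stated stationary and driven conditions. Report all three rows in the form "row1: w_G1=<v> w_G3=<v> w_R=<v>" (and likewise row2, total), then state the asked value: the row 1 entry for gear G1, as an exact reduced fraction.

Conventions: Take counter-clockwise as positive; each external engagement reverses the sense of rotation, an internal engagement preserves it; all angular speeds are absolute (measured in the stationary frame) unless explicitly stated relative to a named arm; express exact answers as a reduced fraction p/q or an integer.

row1: w_G1=1 w_G3=1 w_R=1
row2: w_G1=29/13 w_G3=-1 w_R=0
total: w_G1=42/13 w_G3=0 w_R=1
asked value: 1

recognized (axles ride arm R): planetary set, 26/16/58 teeth
row 1: whole set turns with the arm by x
superposition row 2 [arm held]: sun y, ring −(26/58)·y, arm 0
boundary: total ω_ring = x − (26/58)·y = 0 and total ω_arm = x = 1  ⇒  y = 29/13, x = 1
row 2 ring = −(26/58)·29/13 = -1
totals (row 1 + row 2): sun 1 + 29/13 = 42/13, ring 1 + (-1) = 0, arm 1 + 0 = 1
asked cell (row1, sun) = 1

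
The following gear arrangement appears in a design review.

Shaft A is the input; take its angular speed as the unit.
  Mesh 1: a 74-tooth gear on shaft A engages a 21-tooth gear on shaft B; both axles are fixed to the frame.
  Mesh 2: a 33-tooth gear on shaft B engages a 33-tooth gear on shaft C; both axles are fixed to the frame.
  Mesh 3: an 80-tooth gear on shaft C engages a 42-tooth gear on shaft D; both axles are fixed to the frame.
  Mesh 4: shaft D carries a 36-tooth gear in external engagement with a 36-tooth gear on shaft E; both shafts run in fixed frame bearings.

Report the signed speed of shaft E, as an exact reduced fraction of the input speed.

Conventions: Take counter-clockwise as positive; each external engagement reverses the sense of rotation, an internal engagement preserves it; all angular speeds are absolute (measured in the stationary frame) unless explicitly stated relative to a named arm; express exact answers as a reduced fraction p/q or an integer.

4-mesh fixed-axis compound train (all bearings frame-fixed)
mesh 1 [74T→21T]: |ω|/ω_in = 1×74/21 = 74/21, sense flips to −
mesh 2 [33T→33T]: |ω|/ω_in = (74/21)×33/33 = 74/21, sense flips to +
mesh 3 [80T→42T]: |ω|/ω_in = (74/21)×80/42 = 2960/441, sense flips to −
mesh 4 [36T→36T]: |ω|/ω_in = (2960/441)×36/36 = 2960/441, sense flips to +
signed output speed (× input speed) = 2960/441

2960/441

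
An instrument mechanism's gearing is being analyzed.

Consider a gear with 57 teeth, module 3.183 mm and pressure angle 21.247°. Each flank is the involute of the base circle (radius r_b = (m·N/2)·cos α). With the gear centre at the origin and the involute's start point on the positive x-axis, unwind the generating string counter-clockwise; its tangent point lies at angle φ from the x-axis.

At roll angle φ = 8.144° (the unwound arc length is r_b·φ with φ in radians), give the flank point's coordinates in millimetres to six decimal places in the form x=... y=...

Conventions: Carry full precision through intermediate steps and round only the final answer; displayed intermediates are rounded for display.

topology: single-mesh involute geometry — m = 3.183, N = 57
pitch radius r_p = m·N/2 = 3.183·57/2 = 90.715500
base radius r_b = r_p·cos α = 90.715500·cos 21.247° = 84.549281
roll angle φ = 8.144° = 0.14213961 rad
x = r_b·(cos φ + φ·sin φ) = 85.399075
y = r_b·(sin φ − φ·cos φ) = 0.080771

x=85.399075 y=0.080771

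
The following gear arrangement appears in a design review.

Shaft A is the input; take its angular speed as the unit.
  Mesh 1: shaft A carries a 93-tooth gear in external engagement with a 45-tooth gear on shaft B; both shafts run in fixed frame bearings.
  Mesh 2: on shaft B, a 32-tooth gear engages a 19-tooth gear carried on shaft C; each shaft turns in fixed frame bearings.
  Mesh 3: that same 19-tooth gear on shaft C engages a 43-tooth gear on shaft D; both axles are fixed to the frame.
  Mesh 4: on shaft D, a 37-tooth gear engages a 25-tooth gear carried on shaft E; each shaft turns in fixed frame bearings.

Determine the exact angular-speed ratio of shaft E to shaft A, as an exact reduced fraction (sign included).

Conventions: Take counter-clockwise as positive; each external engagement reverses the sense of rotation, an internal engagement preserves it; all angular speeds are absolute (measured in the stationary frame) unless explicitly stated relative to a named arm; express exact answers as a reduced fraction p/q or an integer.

class = fixed-axis compound train [4 meshes; 4 ratios multiply, 4 sense flips]
mesh 1 [93T→45T]: running ratio 31/15, sense −
mesh 2 [32T→19T]: running ratio 992/285, sense +
mesh 3 [19T→43T]: running ratio 992/645, sense −
mesh 4 [37T→25T]: running ratio 36704/16125, sense +
ω_out/ω_in = 36704/16125

36704/16125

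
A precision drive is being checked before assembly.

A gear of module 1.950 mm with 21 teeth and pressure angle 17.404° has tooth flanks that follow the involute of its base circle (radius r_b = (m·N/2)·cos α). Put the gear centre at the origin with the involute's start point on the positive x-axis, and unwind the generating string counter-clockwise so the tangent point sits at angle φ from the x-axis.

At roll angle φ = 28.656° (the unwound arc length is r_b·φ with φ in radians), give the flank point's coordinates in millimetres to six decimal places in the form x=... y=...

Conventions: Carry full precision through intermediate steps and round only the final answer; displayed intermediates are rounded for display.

recognized (one wheel, involute flank): single-mesh tooth geometry, m = 1.950, N = 21
pitch radius r_p = m·N/2 = 1.950·21/2 = 20.475000
base radius r_b = r_p·cos α = 20.475000·cos 17.404° = 19.537643
roll angle φ = 28.656° = 0.50014155 rad
x = r_b·(cos φ + φ·sin φ) = 21.830531
y = r_b·(sin φ − φ·cos φ) = 0.794561

x=21.830531 y=0.794561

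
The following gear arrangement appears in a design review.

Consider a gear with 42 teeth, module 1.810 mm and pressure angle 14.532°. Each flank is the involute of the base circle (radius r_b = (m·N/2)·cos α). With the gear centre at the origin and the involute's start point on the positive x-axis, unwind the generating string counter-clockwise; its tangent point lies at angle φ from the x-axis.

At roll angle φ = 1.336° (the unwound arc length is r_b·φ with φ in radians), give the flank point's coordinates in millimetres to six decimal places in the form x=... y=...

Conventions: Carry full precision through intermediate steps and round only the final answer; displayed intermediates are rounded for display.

x=36.803972 y=0.000155

single-mesh involute tooth geometry (42T wheel at module 1.810)
pitch radius r_p = m·N/2 = 1.810·42/2 = 38.010000
base radius r_b = r_p·cos α = 38.010000·cos 14.532° = 36.793971
roll angle φ = 1.336° = 0.02331760 rad
x = r_b·(cos φ + φ·sin φ) = 36.803972
y = r_b·(sin φ − φ·cos φ) = 0.000155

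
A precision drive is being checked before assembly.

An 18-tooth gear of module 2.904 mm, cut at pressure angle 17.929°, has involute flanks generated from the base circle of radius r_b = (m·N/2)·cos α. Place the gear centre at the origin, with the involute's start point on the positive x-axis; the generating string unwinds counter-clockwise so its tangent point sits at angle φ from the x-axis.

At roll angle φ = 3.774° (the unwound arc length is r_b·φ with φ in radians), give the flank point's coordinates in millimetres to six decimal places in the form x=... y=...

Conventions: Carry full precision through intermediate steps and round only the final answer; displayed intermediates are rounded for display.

x=24.920688 y=0.002368

single-mesh involute tooth geometry (18T wheel at module 2.904)
pitch radius r_p = m·N/2 = 2.904·18/2 = 26.136000
base radius r_b = r_p·cos α = 26.136000·cos 17.929° = 24.866802
roll angle φ = 3.774° = 0.06586873 rad
x = r_b·(cos φ + φ·sin φ) = 24.920688
y = r_b·(sin φ − φ·cos φ) = 0.002368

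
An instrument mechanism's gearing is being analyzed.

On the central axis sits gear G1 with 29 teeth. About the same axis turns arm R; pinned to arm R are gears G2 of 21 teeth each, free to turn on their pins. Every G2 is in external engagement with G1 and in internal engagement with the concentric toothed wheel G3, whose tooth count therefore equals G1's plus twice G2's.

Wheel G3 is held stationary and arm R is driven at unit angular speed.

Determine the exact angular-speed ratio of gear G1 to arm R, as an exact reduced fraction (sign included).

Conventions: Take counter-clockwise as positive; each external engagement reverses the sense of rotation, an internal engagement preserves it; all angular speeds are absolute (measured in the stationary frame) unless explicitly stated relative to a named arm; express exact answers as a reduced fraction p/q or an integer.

topology: planetary set — G1 29T / G2 21T / G3 71T, arm = carrier (Willis)
ring teeth: 29 + 2·21 = 71
29(ω_sun−ω_arm) = −71(ω_ring−ω_arm),  ω_ring = 0, ω_arm = 1
ω_sun = 1 − (71/29)(0−1) = 100/29
ω_out/ω_in = 100/29

100/29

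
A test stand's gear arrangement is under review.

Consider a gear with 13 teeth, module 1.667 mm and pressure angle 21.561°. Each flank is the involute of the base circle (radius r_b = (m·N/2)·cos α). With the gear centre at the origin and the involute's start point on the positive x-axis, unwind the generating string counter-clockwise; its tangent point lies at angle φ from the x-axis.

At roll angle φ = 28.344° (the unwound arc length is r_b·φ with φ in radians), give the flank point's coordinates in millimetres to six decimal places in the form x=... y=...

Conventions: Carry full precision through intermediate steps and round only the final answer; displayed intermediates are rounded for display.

x=11.235965 y=0.396801

single-mesh involute tooth geometry (13T wheel at module 1.667)
pitch radius r_p = m·N/2 = 1.667·13/2 = 10.835500
base radius r_b = r_p·cos α = 10.835500·cos 21.561° = 10.077306
roll angle φ = 28.344° = 0.49469612 rad
x = r_b·(cos φ + φ·sin φ) = 11.235965
y = r_b·(sin φ − φ·cos φ) = 0.396801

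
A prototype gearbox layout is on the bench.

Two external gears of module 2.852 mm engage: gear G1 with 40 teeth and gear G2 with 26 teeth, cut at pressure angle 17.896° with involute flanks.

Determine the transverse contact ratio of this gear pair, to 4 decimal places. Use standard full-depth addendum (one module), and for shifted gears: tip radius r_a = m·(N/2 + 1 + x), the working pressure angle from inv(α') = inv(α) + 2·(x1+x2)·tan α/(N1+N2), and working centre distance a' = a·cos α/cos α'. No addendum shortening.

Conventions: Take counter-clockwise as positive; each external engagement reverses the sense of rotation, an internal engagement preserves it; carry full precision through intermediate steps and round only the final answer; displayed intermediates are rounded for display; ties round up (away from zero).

1.7691

recognized (one external pair, fixed centres): single-mesh tooth geometry, m = 2.852, N1 = 40, N2 = 26
base radii: r_b1 = 54.280169, r_b2 = 35.282110
tip radii: r_a1 = 59.892000, r_a2 = 39.928000
no profile shift: α' = α, a' = a
action lengths: √(r_a1²−r_b1²) = 25.312348, √(r_a2²−r_b2²) = 18.692724
base pitch p_b = π·m·cos α = 8.526309
CR = (25.312348 + 18.692724 − 94.116000·sin 17.89600°)/8.526309 = 1.769130
contact ratio ≈ 1.7691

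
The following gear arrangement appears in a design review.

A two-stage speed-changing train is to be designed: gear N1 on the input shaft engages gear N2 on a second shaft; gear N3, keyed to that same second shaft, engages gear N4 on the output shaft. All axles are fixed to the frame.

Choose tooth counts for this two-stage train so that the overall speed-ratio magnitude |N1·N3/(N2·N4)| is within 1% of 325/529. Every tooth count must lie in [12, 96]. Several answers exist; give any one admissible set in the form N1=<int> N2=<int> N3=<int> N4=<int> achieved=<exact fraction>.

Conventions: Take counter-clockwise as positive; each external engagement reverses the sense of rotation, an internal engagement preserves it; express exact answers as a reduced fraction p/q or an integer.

N1=13 N2=23 N3=25 N4=23 achieved=325/529

design class (target 325/529): fixed-axis compound train
target = 325/529 in lowest terms: an exact hit needs N1·N3 = k·325 and N2·N4 = k·529 for one integer k, every count in [12, 96]; additionally prefer no 1:1 stage (N1 ≠ N2, N3 ≠ N4)
k = 1: N1·N3 = 325 = 13·25, N2·N4 = 529 = 23·23
achieved = 13·25/(23·23) = 325/529; |achieved − target| = 0 ≤ 13/2116 ✓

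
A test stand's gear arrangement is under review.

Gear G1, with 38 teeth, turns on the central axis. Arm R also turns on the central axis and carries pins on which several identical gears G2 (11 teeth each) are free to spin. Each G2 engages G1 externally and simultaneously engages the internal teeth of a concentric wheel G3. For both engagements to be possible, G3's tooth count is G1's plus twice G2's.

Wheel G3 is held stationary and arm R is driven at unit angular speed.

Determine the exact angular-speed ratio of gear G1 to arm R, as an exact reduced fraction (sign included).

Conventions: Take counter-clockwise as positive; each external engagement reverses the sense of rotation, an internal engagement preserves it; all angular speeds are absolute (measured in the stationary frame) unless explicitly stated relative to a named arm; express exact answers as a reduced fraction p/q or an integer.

49/19

recognized (axles ride arm R): planetary set, 38/11/60 teeth
ring teeth: 38 + 2·11 = 60
38(ω_sun−ω_arm) = −60(ω_ring−ω_arm),  ω_ring = 0, ω_arm = 1
ω_sun = 1 − (60/38)(0−1) = 49/19
ω_out/ω_in = 49/19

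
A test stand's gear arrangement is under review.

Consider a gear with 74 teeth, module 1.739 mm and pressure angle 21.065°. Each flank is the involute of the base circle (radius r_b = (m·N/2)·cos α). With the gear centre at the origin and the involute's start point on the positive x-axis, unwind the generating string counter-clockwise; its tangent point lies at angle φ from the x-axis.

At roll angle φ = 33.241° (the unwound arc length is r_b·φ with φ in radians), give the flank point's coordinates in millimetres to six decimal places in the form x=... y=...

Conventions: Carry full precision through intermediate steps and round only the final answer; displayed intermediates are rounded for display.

x=69.313625 y=3.778398

topology: single-mesh involute geometry — m = 1.739, N = 74
pitch radius r_p = m·N/2 = 1.739·74/2 = 64.343000
base radius r_b = r_p·cos α = 64.343000·cos 21.065° = 60.043168
roll angle φ = 33.241° = 0.58016490 rad
x = r_b·(cos φ + φ·sin φ) = 69.313625
y = r_b·(sin φ − φ·cos φ) = 3.778398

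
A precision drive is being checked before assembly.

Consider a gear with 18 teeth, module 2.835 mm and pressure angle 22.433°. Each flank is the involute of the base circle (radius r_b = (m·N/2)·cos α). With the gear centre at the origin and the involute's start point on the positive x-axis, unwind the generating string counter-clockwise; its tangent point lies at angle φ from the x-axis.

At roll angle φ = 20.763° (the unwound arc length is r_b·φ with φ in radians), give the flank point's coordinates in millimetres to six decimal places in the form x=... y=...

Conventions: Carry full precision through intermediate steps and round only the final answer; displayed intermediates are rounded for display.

class = single-mesh tooth geometry [base-circle involute, m = 2.835, 18T]
pitch radius r_p = m·N/2 = 2.835·18/2 = 25.515000
base radius r_b = r_p·cos α = 25.515000·cos 22.433° = 23.584188
roll angle φ = 20.763° = 0.36238271 rad
x = r_b·(cos φ + φ·sin φ) = 25.082271
y = r_b·(sin φ − φ·cos φ) = 0.369222

x=25.082271 y=0.369222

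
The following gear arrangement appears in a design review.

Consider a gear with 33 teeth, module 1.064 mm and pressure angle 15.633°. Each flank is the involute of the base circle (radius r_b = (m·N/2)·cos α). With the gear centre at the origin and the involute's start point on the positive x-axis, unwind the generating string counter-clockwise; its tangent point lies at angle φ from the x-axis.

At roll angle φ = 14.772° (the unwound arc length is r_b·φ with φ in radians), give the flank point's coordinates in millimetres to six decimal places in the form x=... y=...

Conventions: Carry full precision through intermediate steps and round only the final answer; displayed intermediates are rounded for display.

x=17.459156 y=0.095939

recognized (one wheel, involute flank): single-mesh tooth geometry, m = 1.064, N = 33
pitch radius r_p = m·N/2 = 1.064·33/2 = 17.556000
base radius r_b = r_p·cos α = 17.556000·cos 15.633° = 16.906560
roll angle φ = 14.772° = 0.25782004 rad
x = r_b·(cos φ + φ·sin φ) = 17.459156
y = r_b·(sin φ − φ·cos φ) = 0.095939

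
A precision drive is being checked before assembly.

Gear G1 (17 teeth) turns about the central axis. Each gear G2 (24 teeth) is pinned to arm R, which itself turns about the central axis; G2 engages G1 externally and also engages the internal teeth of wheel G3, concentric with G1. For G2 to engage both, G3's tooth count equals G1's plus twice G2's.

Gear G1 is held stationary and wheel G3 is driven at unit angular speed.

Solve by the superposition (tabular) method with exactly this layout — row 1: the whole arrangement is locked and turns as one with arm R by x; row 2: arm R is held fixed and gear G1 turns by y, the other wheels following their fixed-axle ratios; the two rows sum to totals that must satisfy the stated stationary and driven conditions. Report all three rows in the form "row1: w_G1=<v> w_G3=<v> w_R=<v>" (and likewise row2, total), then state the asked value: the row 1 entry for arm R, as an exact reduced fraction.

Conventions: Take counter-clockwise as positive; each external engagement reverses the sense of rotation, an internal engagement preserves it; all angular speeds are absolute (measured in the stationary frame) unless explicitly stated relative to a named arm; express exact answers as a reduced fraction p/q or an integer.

row1: w_G1=65/82 w_G3=65/82 w_R=65/82
row2: w_G1=-65/82 w_G3=17/82 w_R=0
total: w_G1=0 w_G3=1 w_R=65/82
asked value: 65/82

recognized (axles ride arm R): planetary set, 17/24/65 teeth
row 1: whole set turns with the arm by x
superposition row 2 [arm held]: sun y, ring −(17/65)·y, arm 0
boundary: total ω_sun = x + y = 0 and total ω_ring = x − (17/65)·y = 1  ⇒  y = -65/82, x = 65/82
row 2 ring = −(17/65)·(-65/82) = 17/82
totals (row 1 + row 2): sun 65/82 + (-65/82) = 0, ring 65/82 + 17/82 = 1, arm 65/82 + 0 = 65/82
asked cell (row1, arm) = 65/82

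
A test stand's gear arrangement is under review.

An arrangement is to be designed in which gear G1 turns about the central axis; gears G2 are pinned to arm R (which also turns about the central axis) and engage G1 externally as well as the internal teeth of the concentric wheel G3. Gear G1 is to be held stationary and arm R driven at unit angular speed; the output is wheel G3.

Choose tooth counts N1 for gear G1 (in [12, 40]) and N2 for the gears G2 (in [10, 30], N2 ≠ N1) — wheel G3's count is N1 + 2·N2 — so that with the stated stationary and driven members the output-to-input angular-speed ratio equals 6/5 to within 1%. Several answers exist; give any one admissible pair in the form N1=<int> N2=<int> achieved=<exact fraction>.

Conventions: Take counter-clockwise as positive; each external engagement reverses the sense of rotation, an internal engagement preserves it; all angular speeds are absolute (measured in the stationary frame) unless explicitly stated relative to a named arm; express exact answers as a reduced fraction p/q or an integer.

N1=12 N2=24 achieved=6/5

topology: planetary set — design target 6/5, arm = carrier (Willis)
Willis with ω_sun = 0: ω_ring/ω_arm = (N1+N3)/N3; set equal to 6/5  ⇒  N3/N1 = 1/(6/5 − 1) = 5
N3 = N1 + 2·N2  ⇒  N2/N1 = (N3/N1 − 1)/2 = (5 − 1)/2 = 2
smallest multiple with N1 ≥ 12 and N2 ≥ 10: k = 12  ⇒  N1 = 12·1 = 12, N2 = 12·2 = 24 (N1 ≤ 40, N2 ≤ 30, N2 ≠ N1 ✓), N3 = 12 + 2·24 = 60
check: (N1+N3)/N3 with N1 = 12, N3 = 60 gives 6/5; |achieved − target| = 0 ≤ 3/250 ✓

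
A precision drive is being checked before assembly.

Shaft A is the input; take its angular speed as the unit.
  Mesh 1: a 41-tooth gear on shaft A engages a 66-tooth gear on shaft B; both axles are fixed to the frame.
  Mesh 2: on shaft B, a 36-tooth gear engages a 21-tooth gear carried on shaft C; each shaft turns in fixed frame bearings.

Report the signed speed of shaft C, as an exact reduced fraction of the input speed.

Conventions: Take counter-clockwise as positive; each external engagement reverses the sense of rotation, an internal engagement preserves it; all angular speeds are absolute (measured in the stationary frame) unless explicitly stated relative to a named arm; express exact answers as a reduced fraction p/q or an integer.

2-mesh fixed-axis compound train (all bearings frame-fixed)
mesh 1 [41T→66T]: |ω|/ω_in = 1×41/66 = 41/66, sense flips to −
mesh 2 [36T→21T]: |ω|/ω_in = (41/66)×36/21 = 82/77, sense flips to +
signed output speed (× input speed) = 82/77

82/77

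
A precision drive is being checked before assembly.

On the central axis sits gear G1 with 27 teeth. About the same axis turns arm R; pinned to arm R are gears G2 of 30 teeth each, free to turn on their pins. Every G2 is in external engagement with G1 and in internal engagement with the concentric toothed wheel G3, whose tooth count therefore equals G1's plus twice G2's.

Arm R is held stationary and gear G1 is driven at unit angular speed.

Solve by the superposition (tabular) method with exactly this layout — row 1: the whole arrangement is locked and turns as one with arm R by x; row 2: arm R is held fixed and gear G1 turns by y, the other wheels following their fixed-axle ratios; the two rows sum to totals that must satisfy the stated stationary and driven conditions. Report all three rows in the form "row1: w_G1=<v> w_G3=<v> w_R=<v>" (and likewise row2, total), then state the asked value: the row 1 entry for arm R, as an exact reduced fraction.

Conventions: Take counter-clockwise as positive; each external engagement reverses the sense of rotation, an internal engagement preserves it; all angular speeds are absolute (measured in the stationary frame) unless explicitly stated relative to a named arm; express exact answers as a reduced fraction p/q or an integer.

row1: w_G1=0 w_G3=0 w_R=0
row2: w_G1=1 w_G3=-9/29 w_R=0
total: w_G1=1 w_G3=-9/29 w_R=0
asked value: 0

class = planetary set [G3 = 27+2·30 = 87; Willis about the carrier]
row 1 — lock + rotate with arm: ω_sun = ω_ring = ω_arm = x
row 2 — arm fixed, fixed-axis ratios: sun y, ring −(27/87)·y, arm 0
boundary: total ω_arm = x = 0 and total ω_sun = x + y = 1  ⇒  y = 1, x = 0
row 2 ring = −(27/87)·1 = -9/29
totals (row 1 + row 2): sun 0 + 1 = 1, ring 0 + (-9/29) = -9/29, arm 0 + 0 = 0
asked cell (row1, arm) = 0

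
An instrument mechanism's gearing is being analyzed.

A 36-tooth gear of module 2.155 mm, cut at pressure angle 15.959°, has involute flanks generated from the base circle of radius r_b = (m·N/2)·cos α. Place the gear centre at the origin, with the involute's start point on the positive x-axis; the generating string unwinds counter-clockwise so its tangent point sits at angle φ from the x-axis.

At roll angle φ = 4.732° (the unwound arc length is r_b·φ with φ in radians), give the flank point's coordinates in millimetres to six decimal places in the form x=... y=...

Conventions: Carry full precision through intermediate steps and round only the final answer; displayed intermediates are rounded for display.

x=37.421959 y=0.006998

topology: single-mesh involute geometry — m = 2.155, N = 36
pitch radius r_p = m·N/2 = 2.155·36/2 = 38.790000
base radius r_b = r_p·cos α = 38.790000·cos 15.959° = 37.294983
roll angle φ = 4.732° = 0.08258898 rad
x = r_b·(cos φ + φ·sin φ) = 37.421959
y = r_b·(sin φ − φ·cos φ) = 0.006998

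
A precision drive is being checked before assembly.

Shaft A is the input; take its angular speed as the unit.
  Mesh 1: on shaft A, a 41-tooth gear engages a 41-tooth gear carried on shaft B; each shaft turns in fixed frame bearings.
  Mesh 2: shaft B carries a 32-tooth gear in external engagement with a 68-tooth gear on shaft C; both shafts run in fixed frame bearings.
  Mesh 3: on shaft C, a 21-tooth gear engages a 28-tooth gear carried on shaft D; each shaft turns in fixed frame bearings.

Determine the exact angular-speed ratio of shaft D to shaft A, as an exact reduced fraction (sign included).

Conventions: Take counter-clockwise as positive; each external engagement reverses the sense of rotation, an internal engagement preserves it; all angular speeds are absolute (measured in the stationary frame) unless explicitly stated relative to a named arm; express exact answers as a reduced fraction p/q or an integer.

class = fixed-axis compound train [3 meshes; 3 ratios multiply, 3 sense flips]
mesh 1 [41T→41T]: running ratio 1, sense −
mesh 2 [32T→68T]: running ratio 8/17, sense +
mesh 3 [21T→28T]: running ratio 6/17, sense −
ω_out/ω_in = -6/17

-6/17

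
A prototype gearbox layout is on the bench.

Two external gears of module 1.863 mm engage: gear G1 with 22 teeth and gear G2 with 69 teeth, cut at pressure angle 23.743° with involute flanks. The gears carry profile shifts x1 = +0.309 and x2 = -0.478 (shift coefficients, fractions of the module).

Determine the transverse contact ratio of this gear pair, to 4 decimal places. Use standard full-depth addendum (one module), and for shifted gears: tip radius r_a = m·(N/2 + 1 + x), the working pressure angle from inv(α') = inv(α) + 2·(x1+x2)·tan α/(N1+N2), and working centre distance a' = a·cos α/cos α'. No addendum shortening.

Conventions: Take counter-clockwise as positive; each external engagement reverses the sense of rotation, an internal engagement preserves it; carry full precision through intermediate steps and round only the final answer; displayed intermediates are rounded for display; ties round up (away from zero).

1.5054

topology: single-mesh involute geometry — m = 1.863, 22T/69T pair
base radii: r_b1 = 18.758486, r_b2 = 58.833434
tip radii: r_a1 = 22.931667, r_a2 = 65.245986
inv(α') = inv(23.743°) + 2·(+0.309-0.478)·tan α/(22+69) = 0.02383740  ⇒  α' = 23.24769°
a' = a·cos α / cos α' = 84.7665·cos 23.743°/cos 23.24769° = 84.448539
action lengths: √(r_a1²−r_b1²) = 13.190168, √(r_a2²−r_b2²) = 28.207546
base pitch p_b = π·m·cos α = 5.357411
CR = (13.190168 + 28.207546 − 84.448539·sin 23.24769°)/5.357411 = 1.505448
contact ratio ≈ 1.5054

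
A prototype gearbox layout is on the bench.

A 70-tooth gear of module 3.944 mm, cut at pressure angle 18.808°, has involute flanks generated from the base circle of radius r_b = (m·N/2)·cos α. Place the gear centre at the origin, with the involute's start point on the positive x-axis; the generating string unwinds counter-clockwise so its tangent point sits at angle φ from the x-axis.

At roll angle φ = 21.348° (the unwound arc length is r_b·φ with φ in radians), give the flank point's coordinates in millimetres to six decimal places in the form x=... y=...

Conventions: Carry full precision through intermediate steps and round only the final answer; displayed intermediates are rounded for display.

single-mesh involute tooth geometry (70T wheel at module 3.944)
pitch radius r_p = m·N/2 = 3.944·70/2 = 138.040000
base radius r_b = r_p·cos α = 138.040000·cos 18.808° = 130.669251
roll angle φ = 21.348° = 0.37259289 rad
x = r_b·(cos φ + φ·sin φ) = 139.426990
y = r_b·(sin φ − φ·cos φ) = 2.221850

x=139.426990 y=2.221850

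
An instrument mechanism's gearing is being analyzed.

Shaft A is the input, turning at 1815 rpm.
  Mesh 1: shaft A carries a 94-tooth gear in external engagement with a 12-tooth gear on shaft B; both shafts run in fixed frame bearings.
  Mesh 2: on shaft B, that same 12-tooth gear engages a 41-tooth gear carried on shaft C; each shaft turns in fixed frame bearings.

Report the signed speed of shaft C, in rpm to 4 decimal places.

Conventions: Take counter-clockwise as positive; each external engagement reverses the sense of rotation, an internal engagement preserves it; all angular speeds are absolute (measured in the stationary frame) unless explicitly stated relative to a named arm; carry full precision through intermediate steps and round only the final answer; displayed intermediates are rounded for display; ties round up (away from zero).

recognized (3 fixed axles, 2 meshes): fixed-axis compound train
mesh 1 [94T→12T]: ω = 1815.0000×94/12 = 14217.5000 rpm, sense flips to −
mesh 2 [12T→41T]: ω = 14217.5000×12/41 = 4161.2195 rpm, sense flips to +
signed output speed = +4161.2195 rpm

+4161.2195 rpm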